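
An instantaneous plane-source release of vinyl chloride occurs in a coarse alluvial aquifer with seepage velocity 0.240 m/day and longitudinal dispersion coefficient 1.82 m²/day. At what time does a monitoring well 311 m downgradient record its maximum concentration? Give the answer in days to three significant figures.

1260 days

For the 1D instantaneous-source solution, setting ∂C/∂t = 0 at fixed x gives v²t² + 2Dt − x² = 0, so t = (√(D² + v²x²) − D)/v².
√(D² + v²x²) = √(1.82² + 0.240² × 311²) = 74.66; v² = 0.0576.
t = (74.66 − 1.82)/0.0576 = 1260 days (vs. the pure-advection estimate x/v = 1300 d).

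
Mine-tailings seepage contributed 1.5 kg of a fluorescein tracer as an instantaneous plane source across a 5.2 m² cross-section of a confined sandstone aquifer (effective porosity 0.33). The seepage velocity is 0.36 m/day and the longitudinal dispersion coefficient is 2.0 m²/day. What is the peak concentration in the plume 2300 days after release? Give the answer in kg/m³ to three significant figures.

The peak of an instantaneous 1D plume sits at x = vt; there the Gaussian factor is 1 and C_max = M/(n_e·A·√(4πDt)), where n_e·A is the pore area the mass is dissolved in.
√(4πDt) = √(4π × 2.0 × 2300) = 240.4 m, so C_max = 1.5/(0.33 × 5.2 × 240.4) = 0.00364 kg/m³.

0.00364 kg/m³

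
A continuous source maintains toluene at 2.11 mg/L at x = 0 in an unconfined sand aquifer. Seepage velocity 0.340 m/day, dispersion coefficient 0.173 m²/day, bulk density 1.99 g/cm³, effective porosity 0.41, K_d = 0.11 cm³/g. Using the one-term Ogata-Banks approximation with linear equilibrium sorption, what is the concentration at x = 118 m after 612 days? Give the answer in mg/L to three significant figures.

Retardation factor R = 1 + ρ_b·K_d/n = 1 + 1.99 × 0.11/0.41 = 1.534.
Sorption retards both mechanisms: v_R = v/R = 0.2216 m/day, D_R = D/R = 0.1128 m²/day.
v_R·t = 0.2216 × 612 = 135.6192 m; 2√(D_R t) = 16.62 m; argument = (118 − 135.6192)/16.62 = -1.060.
C = C₀ × ½·erfc(-1.060) = 2.11 × 0.9331 = 1.97 mg/L.

1.97 mg/L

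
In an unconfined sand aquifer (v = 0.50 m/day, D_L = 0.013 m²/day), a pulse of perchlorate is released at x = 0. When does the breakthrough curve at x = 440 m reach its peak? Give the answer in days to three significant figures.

880 days

For the 1D instantaneous-source solution, setting ∂C/∂t = 0 at fixed x gives v²t² + 2Dt − x² = 0, so t = (√(D² + v²x²) − D)/v².
√(D² + v²x²) = √(0.013² + 0.50² × 440²) = 220.0; v² = 0.25.
t = (220.0 − 0.013)/0.25 = 880 days (vs. the pure-advection estimate x/v = 880 d).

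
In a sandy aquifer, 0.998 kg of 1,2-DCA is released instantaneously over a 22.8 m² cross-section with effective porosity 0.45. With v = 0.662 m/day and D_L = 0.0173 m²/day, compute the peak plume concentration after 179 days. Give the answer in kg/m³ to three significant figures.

0.0156 kg/m³

The peak of an instantaneous 1D plume sits at x = vt; there the Gaussian factor is 1 and C_max = M/(n_e·A·√(4πDt)), where n_e·A is the pore area the mass is dissolved in.
√(4πDt) = √(4π × 0.0173 × 179) = 6.238 m, so C_max = 0.998/(0.45 × 22.8 × 6.238) = 0.0156 kg/m³.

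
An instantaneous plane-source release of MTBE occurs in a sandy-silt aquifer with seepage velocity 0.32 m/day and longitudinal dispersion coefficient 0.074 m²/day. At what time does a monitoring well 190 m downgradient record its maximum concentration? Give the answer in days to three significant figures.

593 days

For the 1D instantaneous-source solution, setting ∂C/∂t = 0 at fixed x gives v²t² + 2Dt − x² = 0, so t = (√(D² + v²x²) − D)/v².
√(D² + v²x²) = √(0.074² + 0.32² × 190²) = 60.80; v² = 0.1024.
t = (60.80 − 0.074)/0.1024 = 593 days (vs. the pure-advection estimate x/v = 594 d).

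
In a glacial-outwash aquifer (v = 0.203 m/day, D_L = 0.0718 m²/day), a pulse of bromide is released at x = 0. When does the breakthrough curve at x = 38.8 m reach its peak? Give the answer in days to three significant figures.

For the 1D instantaneous-source solution, setting ∂C/∂t = 0 at fixed x gives v²t² + 2Dt − x² = 0, so t = (√(D² + v²x²) − D)/v².
√(D² + v²x²) = √(0.0718² + 0.203² × 38.8²) = 7.877; v² = 0.041209.
t = (7.877 − 0.0718)/0.041209 = 189 days (vs. the pure-advection estimate x/v = 191 d).

189 days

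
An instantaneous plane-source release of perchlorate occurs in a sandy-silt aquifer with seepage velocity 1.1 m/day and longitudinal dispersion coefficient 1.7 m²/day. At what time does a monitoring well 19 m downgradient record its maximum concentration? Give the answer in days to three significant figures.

For the 1D instantaneous-source solution, setting ∂C/∂t = 0 at fixed x gives v²t² + 2Dt − x² = 0, so t = (√(D² + v²x²) − D)/v².
√(D² + v²x²) = √(1.7² + 1.1² × 19²) = 20.97; v² = 1.21.
t = (20.97 − 1.7)/1.21 = 15.9 days (vs. the pure-advection estimate x/v = 17.3 d).

15.9 days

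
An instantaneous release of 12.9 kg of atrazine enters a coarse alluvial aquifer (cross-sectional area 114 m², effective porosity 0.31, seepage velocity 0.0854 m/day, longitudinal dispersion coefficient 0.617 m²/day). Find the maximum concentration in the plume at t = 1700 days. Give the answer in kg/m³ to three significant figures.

0.00318 kg/m³

The peak of an instantaneous 1D plume sits at x = vt; there the Gaussian factor is 1 and C_max = M/(n_e·A·√(4πDt)), where n_e·A is the pore area the mass is dissolved in.
√(4πDt) = √(4π × 0.617 × 1700) = 114.8 m, so C_max = 12.9/(0.31 × 114 × 114.8) = 0.00318 kg/m³.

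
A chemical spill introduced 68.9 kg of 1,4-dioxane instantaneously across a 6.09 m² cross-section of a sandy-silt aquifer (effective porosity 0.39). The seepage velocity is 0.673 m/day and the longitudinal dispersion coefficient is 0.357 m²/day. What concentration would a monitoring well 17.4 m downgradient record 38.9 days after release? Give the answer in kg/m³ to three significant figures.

For an instantaneous plane source, C(x,t) = M/(n_e·A·√(4πDt)) · exp(−(x−vt)²/(4Dt)), with n_e·A the pore (flow) area.
Plume center vt = 0.673 × 38.9 = 26.1797 m, so the well at 17.4 m is 8.7797 m upgradient of the peak.
√(4πDt) = 13.21 m, giving peak height M/(n_e·A·√(4πDt)) = 68.9/(0.39 × 6.09 × 13.21) = 2.196 kg/m³.
(x−vt)²/(4Dt) = (-8.7797)²/(4 × 0.357 × 38.9) = 1.388; exp(−1.388) = 0.2496.
C = 2.196 × 0.2496 = 0.548 kg/m³.

0.548 kg/m³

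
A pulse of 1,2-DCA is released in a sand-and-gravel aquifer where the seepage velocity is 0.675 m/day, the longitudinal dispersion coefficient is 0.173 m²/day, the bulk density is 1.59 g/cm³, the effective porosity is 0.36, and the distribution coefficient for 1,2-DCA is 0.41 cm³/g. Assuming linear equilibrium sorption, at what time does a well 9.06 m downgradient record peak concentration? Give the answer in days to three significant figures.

Retardation factor R = 1 + ρ_b·K_d/n = 1 + 1.59 × 0.41/0.36 = 2.811.
Sorption retards both mechanisms: v_R = v/R = 0.2401 m/day, D_R = D/R = 0.06154 m²/day.
Peak time from v_R²t² + 2D_R t − x² = 0: t = (√(D_R² + v_R²x²) − D_R)/v_R².
√(D_R² + v_R²x²) = √(0.06154² + 0.2401² × 9.06²) = 2.176; v_R² = 0.05765.
t = (2.176 − 0.06154)/0.05765 = 36.7 days.

36.7 days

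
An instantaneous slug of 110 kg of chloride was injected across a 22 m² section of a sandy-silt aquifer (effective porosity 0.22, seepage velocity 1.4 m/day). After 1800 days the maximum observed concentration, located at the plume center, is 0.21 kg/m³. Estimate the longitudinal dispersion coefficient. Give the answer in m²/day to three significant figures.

At the plume center C_max = M/(n_e·A·√(4πDt)), so D = M²/(4πt·(n_e·A·C_max)²).
n_e·A·C_max = 0.22 × 22 × 0.21 = 1.016 kg/m.
D = 110²/(4π × 1800 × 1.016²) = 0.518 m²/day.

0.518 m²/day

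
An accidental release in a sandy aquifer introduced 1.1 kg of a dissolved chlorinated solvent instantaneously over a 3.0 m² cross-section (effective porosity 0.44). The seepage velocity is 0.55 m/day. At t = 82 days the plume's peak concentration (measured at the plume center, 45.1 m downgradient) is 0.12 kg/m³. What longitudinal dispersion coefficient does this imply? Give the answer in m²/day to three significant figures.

0.0468 m²/day

At the plume center C_max = M/(n_e·A·√(4πDt)), so D = M²/(4πt·(n_e·A·C_max)²).
n_e·A·C_max = 0.44 × 3.0 × 0.12 = 0.1584 kg/m.
D = 1.1²/(4π × 82 × 0.1584²) = 0.0468 m²/day.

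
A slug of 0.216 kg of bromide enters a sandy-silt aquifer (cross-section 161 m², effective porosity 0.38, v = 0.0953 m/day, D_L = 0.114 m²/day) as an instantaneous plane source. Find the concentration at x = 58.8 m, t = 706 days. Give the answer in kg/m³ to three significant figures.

For an instantaneous plane source, C(x,t) = M/(n_e·A·√(4πDt)) · exp(−(x−vt)²/(4Dt)), with n_e·A the pore (flow) area.
Plume center vt = 0.0953 × 706 = 67.2818 m, so the well at 58.8 m is 8.4818 m upgradient of the peak.
√(4πDt) = 31.80 m, giving peak height M/(n_e·A·√(4πDt)) = 0.216/(0.38 × 161 × 31.80) = 0.0001110 kg/m³.
(x−vt)²/(4Dt) = (-8.4818)²/(4 × 0.114 × 706) = 0.2235; exp(−0.2235) = 0.7997.
C = 0.0001110 × 0.7997 = 8.88e-05 kg/m³.

8.88e-05 kg/m³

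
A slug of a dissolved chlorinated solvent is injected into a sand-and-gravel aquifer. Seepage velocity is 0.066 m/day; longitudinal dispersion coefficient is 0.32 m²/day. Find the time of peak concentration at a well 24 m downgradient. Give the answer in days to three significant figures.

For the 1D instantaneous-source solution, setting ∂C/∂t = 0 at fixed x gives v²t² + 2Dt − x² = 0, so t = (√(D² + v²x²) − D)/v².
√(D² + v²x²) = √(0.32² + 0.066² × 24²) = 1.616; v² = 0.004356.
t = (1.616 − 0.32)/0.004356 = 298 days (vs. the pure-advection estimate x/v = 364 d).

298 days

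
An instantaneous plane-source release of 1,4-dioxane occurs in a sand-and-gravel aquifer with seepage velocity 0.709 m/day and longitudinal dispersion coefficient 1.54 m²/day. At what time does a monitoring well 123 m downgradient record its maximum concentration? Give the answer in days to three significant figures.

For the 1D instantaneous-source solution, setting ∂C/∂t = 0 at fixed x gives v²t² + 2Dt − x² = 0, so t = (√(D² + v²x²) − D)/v².
√(D² + v²x²) = √(1.54² + 0.709² × 123²) = 87.22; v² = 0.502681.
t = (87.22 − 1.54)/0.502681 = 170 days (vs. the pure-advection estimate x/v = 173 d).

170 days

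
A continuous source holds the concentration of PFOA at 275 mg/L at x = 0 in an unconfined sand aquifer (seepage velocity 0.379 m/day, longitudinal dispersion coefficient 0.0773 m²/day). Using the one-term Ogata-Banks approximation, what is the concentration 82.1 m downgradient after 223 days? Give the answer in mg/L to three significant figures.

181 mg/L

For a continuous step input, C/C₀ ≈ ½·erfc((x−vt)/(2√(Dt))).
vt = 0.379 × 223 = 84.517 m and 2√(Dt) = 2√(0.0773 × 223) = 8.304 m.
Argument (x−vt)/(2√(Dt)) = (82.1 − 84.517)/8.304 = -0.2911; ½·erfc(-0.2911) = 0.6597.
C = 275 × 0.6597 = 181 mg/L.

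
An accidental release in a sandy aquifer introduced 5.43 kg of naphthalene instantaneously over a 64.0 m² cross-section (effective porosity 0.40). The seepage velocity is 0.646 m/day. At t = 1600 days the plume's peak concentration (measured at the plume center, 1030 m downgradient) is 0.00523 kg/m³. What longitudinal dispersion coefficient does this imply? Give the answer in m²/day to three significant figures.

0.0818 m²/day

At the plume center C_max = M/(n_e·A·√(4πDt)), so D = M²/(4πt·(n_e·A·C_max)²).
n_e·A·C_max = 0.40 × 64.0 × 0.00523 = 0.1339 kg/m.
D = 5.43²/(4π × 1600 × 0.1339²) = 0.0818 m²/day.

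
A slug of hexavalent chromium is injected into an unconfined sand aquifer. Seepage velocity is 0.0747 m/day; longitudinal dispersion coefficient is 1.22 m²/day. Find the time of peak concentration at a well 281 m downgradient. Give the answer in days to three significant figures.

3550 days

For the 1D instantaneous-source solution, setting ∂C/∂t = 0 at fixed x gives v²t² + 2Dt − x² = 0, so t = (√(D² + v²x²) − D)/v².
√(D² + v²x²) = √(1.22² + 0.0747² × 281²) = 21.03; v² = 0.00558009.
t = (21.03 − 1.22)/0.00558009 = 3550 days (vs. the pure-advection estimate x/v = 3760 d).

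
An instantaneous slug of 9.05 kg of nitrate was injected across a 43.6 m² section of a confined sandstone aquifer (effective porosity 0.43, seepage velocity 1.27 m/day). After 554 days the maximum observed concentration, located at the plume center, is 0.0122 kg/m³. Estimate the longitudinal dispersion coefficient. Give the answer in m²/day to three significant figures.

At the plume center C_max = M/(n_e·A·√(4πDt)), so D = M²/(4πt·(n_e·A·C_max)²).
n_e·A·C_max = 0.43 × 43.6 × 0.0122 = 0.2287 kg/m.
D = 9.05²/(4π × 554 × 0.2287²) = 0.225 m²/day.

0.225 m²/day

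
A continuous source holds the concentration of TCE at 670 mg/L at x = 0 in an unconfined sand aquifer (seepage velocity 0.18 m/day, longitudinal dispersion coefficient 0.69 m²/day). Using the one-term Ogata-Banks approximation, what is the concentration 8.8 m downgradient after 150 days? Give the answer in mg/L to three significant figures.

601 mg/L

For a continuous step input, C/C₀ ≈ ½·erfc((x−vt)/(2√(Dt))).
vt = 0.18 × 150 = 27 m and 2√(Dt) = 2√(0.69 × 150) = 20.35 m.
Argument (x−vt)/(2√(Dt)) = (8.8 − 27)/20.35 = -0.8943; ½·erfc(-0.8943) = 0.8970.
C = 670 × 0.8970 = 601 mg/L.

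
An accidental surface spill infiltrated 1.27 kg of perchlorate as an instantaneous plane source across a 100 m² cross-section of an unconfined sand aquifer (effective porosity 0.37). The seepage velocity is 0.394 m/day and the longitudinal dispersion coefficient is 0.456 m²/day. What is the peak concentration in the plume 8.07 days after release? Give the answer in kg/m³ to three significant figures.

0.00505 kg/m³

The peak of an instantaneous 1D plume sits at x = vt; there the Gaussian factor is 1 and C_max = M/(n_e·A·√(4πDt)), where n_e·A is the pore area the mass is dissolved in.
√(4πDt) = √(4π × 0.456 × 8.07) = 6.800 m, so C_max = 1.27/(0.37 × 100 × 6.800) = 0.00505 kg/m³.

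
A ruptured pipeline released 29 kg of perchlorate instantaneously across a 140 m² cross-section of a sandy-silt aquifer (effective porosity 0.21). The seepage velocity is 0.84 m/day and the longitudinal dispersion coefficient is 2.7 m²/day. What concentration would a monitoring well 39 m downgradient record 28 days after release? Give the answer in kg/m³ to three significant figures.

0.0145 kg/m³

For an instantaneous plane source, C(x,t) = M/(n_e·A·√(4πDt)) · exp(−(x−vt)²/(4Dt)), with n_e·A the pore (flow) area.
Plume center vt = 0.84 × 28 = 23.52 m, so the well at 39 m is 15.48 m downgradient of the peak.
√(4πDt) = 30.82 m, giving peak height M/(n_e·A·√(4πDt)) = 29/(0.21 × 140 × 30.82) = 0.03201 kg/m³.
(x−vt)²/(4Dt) = (15.48)²/(4 × 2.7 × 28) = 0.7924; exp(−0.7924) = 0.4528.
C = 0.03201 × 0.4528 = 0.0145 kg/m³.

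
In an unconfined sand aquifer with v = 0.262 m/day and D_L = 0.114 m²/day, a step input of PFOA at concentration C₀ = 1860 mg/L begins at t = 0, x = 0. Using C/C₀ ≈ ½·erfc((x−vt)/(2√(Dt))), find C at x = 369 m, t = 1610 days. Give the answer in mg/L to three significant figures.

1850 mg/L

For a continuous step input, C/C₀ ≈ ½·erfc((x−vt)/(2√(Dt))).
vt = 0.262 × 1610 = 421.82 m and 2√(Dt) = 2√(0.114 × 1610) = 27.10 m.
Argument (x−vt)/(2√(Dt)) = (369 − 421.82)/27.10 = -1.949; ½·erfc(-1.949) = 0.9971.
C = 1860 × 0.9971 = 1850 mg/L.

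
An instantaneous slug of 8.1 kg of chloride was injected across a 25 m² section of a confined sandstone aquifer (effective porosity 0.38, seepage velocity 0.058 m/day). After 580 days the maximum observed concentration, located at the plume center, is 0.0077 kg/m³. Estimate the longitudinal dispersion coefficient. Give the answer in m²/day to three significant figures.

At the plume center C_max = M/(n_e·A·√(4πDt)), so D = M²/(4πt·(n_e·A·C_max)²).
n_e·A·C_max = 0.38 × 25 × 0.0077 = 0.07315 kg/m.
D = 8.1²/(4π × 580 × 0.07315²) = 1.68 m²/day.

1.68 m²/day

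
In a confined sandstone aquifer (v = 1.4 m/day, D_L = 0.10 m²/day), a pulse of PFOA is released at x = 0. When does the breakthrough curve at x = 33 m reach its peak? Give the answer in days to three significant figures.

23.5 days

For the 1D instantaneous-source solution, setting ∂C/∂t = 0 at fixed x gives v²t² + 2Dt − x² = 0, so t = (√(D² + v²x²) − D)/v².
√(D² + v²x²) = √(0.10² + 1.4² × 33²) = 46.20; v² = 1.96.
t = (46.20 − 0.10)/1.96 = 23.5 days (vs. the pure-advection estimate x/v = 23.6 d).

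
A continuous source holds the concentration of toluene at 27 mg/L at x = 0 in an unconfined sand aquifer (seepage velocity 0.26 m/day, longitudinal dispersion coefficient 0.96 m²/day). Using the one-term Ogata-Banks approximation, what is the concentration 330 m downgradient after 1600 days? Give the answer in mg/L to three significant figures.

For a continuous step input, C/C₀ ≈ ½·erfc((x−vt)/(2√(Dt))).
vt = 0.26 × 1600 = 416 m and 2√(Dt) = 2√(0.96 × 1600) = 78.38 m.
Argument (x−vt)/(2√(Dt)) = (330 − 416)/78.38 = -1.097; ½·erfc(-1.097) = 0.9396.
C = 27 × 0.9396 = 25.4 mg/L.

25.4 mg/L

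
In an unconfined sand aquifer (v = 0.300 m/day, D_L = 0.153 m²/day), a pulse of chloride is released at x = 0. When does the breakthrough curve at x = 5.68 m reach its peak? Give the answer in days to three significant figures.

For the 1D instantaneous-source solution, setting ∂C/∂t = 0 at fixed x gives v²t² + 2Dt − x² = 0, so t = (√(D² + v²x²) − D)/v².
√(D² + v²x²) = √(0.153² + 0.300² × 5.68²) = 1.711; v² = 0.09.
t = (1.711 − 0.153)/0.09 = 17.3 days (vs. the pure-advection estimate x/v = 18.9 d).

17.3 days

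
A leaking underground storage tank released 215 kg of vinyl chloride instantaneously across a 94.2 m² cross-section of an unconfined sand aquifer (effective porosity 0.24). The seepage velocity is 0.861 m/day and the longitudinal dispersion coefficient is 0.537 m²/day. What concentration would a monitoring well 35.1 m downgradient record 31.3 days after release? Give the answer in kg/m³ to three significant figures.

For an instantaneous plane source, C(x,t) = M/(n_e·A·√(4πDt)) · exp(−(x−vt)²/(4Dt)), with n_e·A the pore (flow) area.
Plume center vt = 0.861 × 31.3 = 26.9493 m, so the well at 35.1 m is 8.1507 m downgradient of the peak.
√(4πDt) = 14.53 m, giving peak height M/(n_e·A·√(4πDt)) = 215/(0.24 × 94.2 × 14.53) = 0.6545 kg/m³.
(x−vt)²/(4Dt) = (8.1507)²/(4 × 0.537 × 31.3) = 0.9881; exp(−0.9881) = 0.3723.
C = 0.6545 × 0.3723 = 0.244 kg/m³.

0.244 kg/m³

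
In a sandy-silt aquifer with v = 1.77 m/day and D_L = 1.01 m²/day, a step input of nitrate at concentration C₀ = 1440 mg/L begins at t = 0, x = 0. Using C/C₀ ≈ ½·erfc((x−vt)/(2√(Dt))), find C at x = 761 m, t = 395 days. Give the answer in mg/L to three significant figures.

20.6 mg/L

For a continuous step input, C/C₀ ≈ ½·erfc((x−vt)/(2√(Dt))).
vt = 1.77 × 395 = 699.15 m and 2√(Dt) = 2√(1.01 × 395) = 39.95 m.
Argument (x−vt)/(2√(Dt)) = (761 − 699.15)/39.95 = 1.548; ½·erfc(1.548) = 0.01429.
C = 1440 × 0.01429 = 20.6 mg/L.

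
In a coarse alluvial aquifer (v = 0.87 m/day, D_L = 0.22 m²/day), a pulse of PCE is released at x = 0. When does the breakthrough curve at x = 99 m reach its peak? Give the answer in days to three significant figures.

For the 1D instantaneous-source solution, setting ∂C/∂t = 0 at fixed x gives v²t² + 2Dt − x² = 0, so t = (√(D² + v²x²) − D)/v².
√(D² + v²x²) = √(0.22² + 0.87² × 99²) = 86.13; v² = 0.7569.
t = (86.13 − 0.22)/0.7569 = 114 days (vs. the pure-advection estimate x/v = 114 d).

114 days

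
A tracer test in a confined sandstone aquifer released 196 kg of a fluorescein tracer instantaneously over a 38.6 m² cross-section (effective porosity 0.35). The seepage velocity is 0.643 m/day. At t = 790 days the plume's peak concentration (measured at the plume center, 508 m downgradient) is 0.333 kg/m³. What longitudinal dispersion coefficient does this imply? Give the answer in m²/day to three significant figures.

At the plume center C_max = M/(n_e·A·√(4πDt)), so D = M²/(4πt·(n_e·A·C_max)²).
n_e·A·C_max = 0.35 × 38.6 × 0.333 = 4.499 kg/m.
D = 196²/(4π × 790 × 4.499²) = 0.191 m²/day.

0.191 m²/day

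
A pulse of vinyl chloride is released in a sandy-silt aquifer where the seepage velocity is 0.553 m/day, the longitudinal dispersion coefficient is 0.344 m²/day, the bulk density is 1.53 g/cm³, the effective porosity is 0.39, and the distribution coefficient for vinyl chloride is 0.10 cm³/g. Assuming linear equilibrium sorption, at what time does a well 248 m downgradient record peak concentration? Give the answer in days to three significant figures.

623 days

Retardation factor R = 1 + ρ_b·K_d/n = 1 + 1.53 × 0.10/0.39 = 1.392.
Sorption retards both mechanisms: v_R = v/R = 0.3973 m/day, D_R = D/R = 0.2471 m²/day.
Peak time from v_R²t² + 2D_R t − x² = 0: t = (√(D_R² + v_R²x²) − D_R)/v_R².
√(D_R² + v_R²x²) = √(0.2471² + 0.3973² × 248²) = 98.53; v_R² = 0.1578.
t = (98.53 − 0.2471)/0.1578 = 623 days.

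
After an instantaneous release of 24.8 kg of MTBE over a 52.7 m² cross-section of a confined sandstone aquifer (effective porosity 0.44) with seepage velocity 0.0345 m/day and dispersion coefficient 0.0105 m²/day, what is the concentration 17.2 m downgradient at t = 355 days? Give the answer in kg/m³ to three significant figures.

0.0302 kg/m³

For an instantaneous plane source, C(x,t) = M/(n_e·A·√(4πDt)) · exp(−(x−vt)²/(4Dt)), with n_e·A the pore (flow) area.
Plume center vt = 0.0345 × 355 = 12.2475 m, so the well at 17.2 m is 4.9525 m downgradient of the peak.
√(4πDt) = 6.844 m, giving peak height M/(n_e·A·√(4πDt)) = 24.8/(0.44 × 52.7 × 6.844) = 0.1563 kg/m³.
(x−vt)²/(4Dt) = (4.9525)²/(4 × 0.0105 × 355) = 1.645; exp(−1.645) = 0.1930.
C = 0.1563 × 0.1930 = 0.0302 kg/m³.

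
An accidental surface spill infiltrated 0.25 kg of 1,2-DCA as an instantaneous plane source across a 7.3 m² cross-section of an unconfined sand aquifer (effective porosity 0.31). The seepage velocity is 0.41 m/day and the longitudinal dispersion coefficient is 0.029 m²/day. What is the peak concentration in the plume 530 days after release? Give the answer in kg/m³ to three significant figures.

The peak of an instantaneous 1D plume sits at x = vt; there the Gaussian factor is 1 and C_max = M/(n_e·A·√(4πDt)), where n_e·A is the pore area the mass is dissolved in.
√(4πDt) = √(4π × 0.029 × 530) = 13.90 m, so C_max = 0.25/(0.31 × 7.3 × 13.90) = 0.00795 kg/m³.

0.00795 kg/m³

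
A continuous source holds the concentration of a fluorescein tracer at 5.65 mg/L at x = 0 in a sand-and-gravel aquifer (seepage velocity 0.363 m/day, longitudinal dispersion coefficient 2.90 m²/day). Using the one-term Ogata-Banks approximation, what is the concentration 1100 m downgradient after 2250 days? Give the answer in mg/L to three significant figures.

For a continuous step input, C/C₀ ≈ ½·erfc((x−vt)/(2√(Dt))).
vt = 0.363 × 2250 = 816.75 m and 2√(Dt) = 2√(2.90 × 2250) = 161.6 m.
Argument (x−vt)/(2√(Dt)) = (1100 − 816.75)/161.6 = 1.753; ½·erfc(1.753) = 0.006585.
C = 5.65 × 0.006585 = 0.0372 mg/L.

0.0372 mg/L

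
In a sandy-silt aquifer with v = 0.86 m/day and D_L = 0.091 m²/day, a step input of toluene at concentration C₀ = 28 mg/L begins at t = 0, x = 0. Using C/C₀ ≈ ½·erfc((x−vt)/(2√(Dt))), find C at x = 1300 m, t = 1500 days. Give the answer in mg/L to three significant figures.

For a continuous step input, C/C₀ ≈ ½·erfc((x−vt)/(2√(Dt))).
vt = 0.86 × 1500 = 1290 m and 2√(Dt) = 2√(0.091 × 1500) = 23.37 m.
Argument (x−vt)/(2√(Dt)) = (1300 − 1290)/23.37 = 0.4279; ½·erfc(0.4279) = 0.2725.
C = 28 × 0.2725 = 7.63 mg/L.

7.63 mg/L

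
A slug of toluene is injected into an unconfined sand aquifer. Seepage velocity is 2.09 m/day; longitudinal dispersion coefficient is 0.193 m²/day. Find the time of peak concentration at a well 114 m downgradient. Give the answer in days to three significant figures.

For the 1D instantaneous-source solution, setting ∂C/∂t = 0 at fixed x gives v²t² + 2Dt − x² = 0, so t = (√(D² + v²x²) − D)/v².
√(D² + v²x²) = √(0.193² + 2.09² × 114²) = 238.3; v² = 4.3681.
t = (238.3 − 0.193)/4.3681 = 54.5 days (vs. the pure-advection estimate x/v = 54.5 d).

54.5 days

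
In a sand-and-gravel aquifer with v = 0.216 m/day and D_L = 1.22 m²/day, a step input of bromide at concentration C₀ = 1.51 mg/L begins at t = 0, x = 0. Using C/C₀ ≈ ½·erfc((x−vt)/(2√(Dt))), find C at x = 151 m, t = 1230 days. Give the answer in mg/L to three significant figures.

1.48 mg/L

For a continuous step input, C/C₀ ≈ ½·erfc((x−vt)/(2√(Dt))).
vt = 0.216 × 1230 = 265.68 m and 2√(Dt) = 2√(1.22 × 1230) = 77.48 m.
Argument (x−vt)/(2√(Dt)) = (151 − 265.68)/77.48 = -1.480; ½·erfc(-1.480) = 0.9818.
C = 1.51 × 0.9818 = 1.48 mg/L.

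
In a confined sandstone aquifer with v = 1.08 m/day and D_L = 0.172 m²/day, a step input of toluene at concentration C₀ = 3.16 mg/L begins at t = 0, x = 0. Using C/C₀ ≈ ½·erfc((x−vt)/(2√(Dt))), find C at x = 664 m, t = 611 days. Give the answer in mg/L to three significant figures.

For a continuous step input, C/C₀ ≈ ½·erfc((x−vt)/(2√(Dt))).
vt = 1.08 × 611 = 659.88 m and 2√(Dt) = 2√(0.172 × 611) = 20.50 m.
Argument (x−vt)/(2√(Dt)) = (664 − 659.88)/20.50 = 0.2010; ½·erfc(0.2010) = 0.3881.
C = 3.16 × 0.3881 = 1.23 mg/L.

1.23 mg/L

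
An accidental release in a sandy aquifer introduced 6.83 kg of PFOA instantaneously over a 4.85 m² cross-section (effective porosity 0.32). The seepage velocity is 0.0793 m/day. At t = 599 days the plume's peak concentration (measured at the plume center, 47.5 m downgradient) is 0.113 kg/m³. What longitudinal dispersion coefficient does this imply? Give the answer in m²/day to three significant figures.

At the plume center C_max = M/(n_e·A·√(4πDt)), so D = M²/(4πt·(n_e·A·C_max)²).
n_e·A·C_max = 0.32 × 4.85 × 0.113 = 0.1754 kg/m.
D = 6.83²/(4π × 599 × 0.1754²) = 0.201 m²/day.

0.201 m²/day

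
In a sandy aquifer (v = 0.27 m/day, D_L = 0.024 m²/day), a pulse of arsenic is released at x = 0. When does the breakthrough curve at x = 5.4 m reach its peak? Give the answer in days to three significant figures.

19.7 days

For the 1D instantaneous-source solution, setting ∂C/∂t = 0 at fixed x gives v²t² + 2Dt − x² = 0, so t = (√(D² + v²x²) − D)/v².
√(D² + v²x²) = √(0.024² + 0.27² × 5.4²) = 1.458; v² = 0.0729.
t = (1.458 − 0.024)/0.0729 = 19.7 days (vs. the pure-advection estimate x/v = 20.0 d).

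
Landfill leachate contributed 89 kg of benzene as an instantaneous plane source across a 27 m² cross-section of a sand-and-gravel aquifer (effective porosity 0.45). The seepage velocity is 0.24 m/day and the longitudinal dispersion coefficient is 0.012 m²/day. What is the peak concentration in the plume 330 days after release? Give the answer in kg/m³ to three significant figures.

1.04 kg/m³

The peak of an instantaneous 1D plume sits at x = vt; there the Gaussian factor is 1 and C_max = M/(n_e·A·√(4πDt)), where n_e·A is the pore area the mass is dissolved in.
√(4πDt) = √(4π × 0.012 × 330) = 7.054 m, so C_max = 89/(0.45 × 27 × 7.054) = 1.04 kg/m³.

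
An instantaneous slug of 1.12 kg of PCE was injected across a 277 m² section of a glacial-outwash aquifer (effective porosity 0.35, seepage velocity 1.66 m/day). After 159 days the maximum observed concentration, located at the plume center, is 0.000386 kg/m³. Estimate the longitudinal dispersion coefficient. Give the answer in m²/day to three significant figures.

At the plume center C_max = M/(n_e·A·√(4πDt)), so D = M²/(4πt·(n_e·A·C_max)²).
n_e·A·C_max = 0.35 × 277 × 0.000386 = 0.03742 kg/m.
D = 1.12²/(4π × 159 × 0.03742²) = 0.448 m²/day.

0.448 m²/day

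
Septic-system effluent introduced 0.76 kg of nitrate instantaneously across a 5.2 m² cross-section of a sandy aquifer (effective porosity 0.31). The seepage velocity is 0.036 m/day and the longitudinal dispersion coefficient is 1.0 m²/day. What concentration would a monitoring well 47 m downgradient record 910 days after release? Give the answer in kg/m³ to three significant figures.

For an instantaneous plane source, C(x,t) = M/(n_e·A·√(4πDt)) · exp(−(x−vt)²/(4Dt)), with n_e·A the pore (flow) area.
Plume center vt = 0.036 × 910 = 32.76 m, so the well at 47 m is 14.24 m downgradient of the peak.
√(4πDt) = 106.9 m, giving peak height M/(n_e·A·√(4πDt)) = 0.76/(0.31 × 5.2 × 106.9) = 0.004410 kg/m³.
(x−vt)²/(4Dt) = (14.24)²/(4 × 1.0 × 910) = 0.05571; exp(−0.05571) = 0.9458.
C = 0.004410 × 0.9458 = 0.00417 kg/m³.

0.00417 kg/m³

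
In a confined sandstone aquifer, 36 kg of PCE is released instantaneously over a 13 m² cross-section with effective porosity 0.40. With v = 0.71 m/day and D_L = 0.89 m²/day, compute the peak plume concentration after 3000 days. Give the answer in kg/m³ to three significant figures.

The peak of an instantaneous 1D plume sits at x = vt; there the Gaussian factor is 1 and C_max = M/(n_e·A·√(4πDt)), where n_e·A is the pore area the mass is dissolved in.
√(4πDt) = √(4π × 0.89 × 3000) = 183.2 m, so C_max = 36/(0.40 × 13 × 183.2) = 0.0378 kg/m³.

0.0378 kg/m³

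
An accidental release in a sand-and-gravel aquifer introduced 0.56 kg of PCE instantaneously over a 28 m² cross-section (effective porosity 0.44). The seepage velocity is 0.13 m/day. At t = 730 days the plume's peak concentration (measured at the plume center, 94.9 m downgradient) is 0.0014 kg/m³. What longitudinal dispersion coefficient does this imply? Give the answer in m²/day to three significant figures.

At the plume center C_max = M/(n_e·A·√(4πDt)), so D = M²/(4πt·(n_e·A·C_max)²).
n_e·A·C_max = 0.44 × 28 × 0.0014 = 0.01725 kg/m.
D = 0.56²/(4π × 730 × 0.01725²) = 0.115 m²/day.

0.115 m²/day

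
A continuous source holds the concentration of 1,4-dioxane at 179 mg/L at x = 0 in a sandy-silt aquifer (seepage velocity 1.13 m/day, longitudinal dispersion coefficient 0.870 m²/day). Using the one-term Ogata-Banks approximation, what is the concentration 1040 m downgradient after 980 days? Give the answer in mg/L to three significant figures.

170 mg/L

For a continuous step input, C/C₀ ≈ ½·erfc((x−vt)/(2√(Dt))).
vt = 1.13 × 980 = 1107.4 m and 2√(Dt) = 2√(0.870 × 980) = 58.40 m.
Argument (x−vt)/(2√(Dt)) = (1040 − 1107.4)/58.40 = -1.154; ½·erfc(-1.154) = 0.9487.
C = 179 × 0.9487 = 170 mg/L.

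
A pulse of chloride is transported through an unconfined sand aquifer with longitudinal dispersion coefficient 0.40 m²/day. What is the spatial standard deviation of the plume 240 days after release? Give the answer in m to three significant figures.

Dispersive spreading gives a Gaussian with σ² = 2Dt; advection only shifts the center.
σ = √(2 × 0.40 × 240) = 13.9 m.

13.9 m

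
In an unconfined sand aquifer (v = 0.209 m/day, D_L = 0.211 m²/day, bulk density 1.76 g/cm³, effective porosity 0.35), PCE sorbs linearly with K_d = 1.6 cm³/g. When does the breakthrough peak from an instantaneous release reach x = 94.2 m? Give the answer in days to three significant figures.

Retardation factor R = 1 + ρ_b·K_d/n = 1 + 1.76 × 1.6/0.35 = 9.046.
Sorption retards both mechanisms: v_R = v/R = 0.02310 m/day, D_R = D/R = 0.02333 m²/day.
Peak time from v_R²t² + 2D_R t − x² = 0: t = (√(D_R² + v_R²x²) − D_R)/v_R².
√(D_R² + v_R²x²) = √(0.02333² + 0.02310² × 94.2²) = 2.176; v_R² = 0.0005336.
t = (2.176 − 0.02333)/0.0005336 = 4030 days.

4030 days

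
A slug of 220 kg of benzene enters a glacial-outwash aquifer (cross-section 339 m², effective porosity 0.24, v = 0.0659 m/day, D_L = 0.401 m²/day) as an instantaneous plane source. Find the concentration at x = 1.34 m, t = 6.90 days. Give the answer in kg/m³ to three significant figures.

0.427 kg/m³

For an instantaneous plane source, C(x,t) = M/(n_e·A·√(4πDt)) · exp(−(x−vt)²/(4Dt)), with n_e·A the pore (flow) area.
Plume center vt = 0.0659 × 6.90 = 0.45471 m, so the well at 1.34 m is 0.88529 m downgradient of the peak.
√(4πDt) = 5.897 m, giving peak height M/(n_e·A·√(4πDt)) = 220/(0.24 × 339 × 5.897) = 0.4585 kg/m³.
(x−vt)²/(4Dt) = (0.88529)²/(4 × 0.401 × 6.90) = 0.07081; exp(−0.07081) = 0.9316.
C = 0.4585 × 0.9316 = 0.427 kg/m³.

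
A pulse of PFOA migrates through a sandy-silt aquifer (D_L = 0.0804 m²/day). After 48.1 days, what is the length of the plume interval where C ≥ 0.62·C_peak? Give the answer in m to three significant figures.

5.44 m

The plume is Gaussian with σ = √(2Dt) = √(2 × 0.0804 × 48.1) = 2.781 m.
C/C_peak = exp(−Δx²/(2σ²)) = 0.62 ⇒ Δx = σ·√(−2 ln 0.62) = 2.781 × 0.9778 = 2.719 m.
Width = 2Δx = 5.44 m.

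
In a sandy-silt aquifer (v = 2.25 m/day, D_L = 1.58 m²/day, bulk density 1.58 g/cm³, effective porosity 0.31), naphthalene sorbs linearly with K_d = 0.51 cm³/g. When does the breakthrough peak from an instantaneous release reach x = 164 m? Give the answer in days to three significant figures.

261 days

Retardation factor R = 1 + ρ_b·K_d/n = 1 + 1.58 × 0.51/0.31 = 3.599.
Sorption retards both mechanisms: v_R = v/R = 0.6252 m/day, D_R = D/R = 0.4390 m²/day.
Peak time from v_R²t² + 2D_R t − x² = 0: t = (√(D_R² + v_R²x²) − D_R)/v_R².
√(D_R² + v_R²x²) = √(0.4390² + 0.6252² × 164²) = 102.5; v_R² = 0.3909.
t = (102.5 − 0.4390)/0.3909 = 261 days.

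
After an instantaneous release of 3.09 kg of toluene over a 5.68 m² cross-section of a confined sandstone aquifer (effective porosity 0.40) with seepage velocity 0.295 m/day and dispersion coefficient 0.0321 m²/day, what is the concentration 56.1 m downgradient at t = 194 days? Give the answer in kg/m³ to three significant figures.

For an instantaneous plane source, C(x,t) = M/(n_e·A·√(4πDt)) · exp(−(x−vt)²/(4Dt)), with n_e·A the pore (flow) area.
Plume center vt = 0.295 × 194 = 57.23 m, so the well at 56.1 m is 1.13 m upgradient of the peak.
√(4πDt) = 8.846 m, giving peak height M/(n_e·A·√(4πDt)) = 3.09/(0.40 × 5.68 × 8.846) = 0.1537 kg/m³.
(x−vt)²/(4Dt) = (-1.13)²/(4 × 0.0321 × 194) = 0.05126; exp(−0.05126) = 0.9500.
C = 0.1537 × 0.9500 = 0.146 kg/m³.

0.146 kg/m³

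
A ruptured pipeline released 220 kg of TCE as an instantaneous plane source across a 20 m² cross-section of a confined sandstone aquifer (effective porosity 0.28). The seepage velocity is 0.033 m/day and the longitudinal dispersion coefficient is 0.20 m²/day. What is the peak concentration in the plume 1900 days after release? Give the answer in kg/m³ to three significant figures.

The peak of an instantaneous 1D plume sits at x = vt; there the Gaussian factor is 1 and C_max = M/(n_e·A·√(4πDt)), where n_e·A is the pore area the mass is dissolved in.
√(4πDt) = √(4π × 0.20 × 1900) = 69.10 m, so C_max = 220/(0.28 × 20 × 69.10) = 0.569 kg/m³.

0.569 kg/m³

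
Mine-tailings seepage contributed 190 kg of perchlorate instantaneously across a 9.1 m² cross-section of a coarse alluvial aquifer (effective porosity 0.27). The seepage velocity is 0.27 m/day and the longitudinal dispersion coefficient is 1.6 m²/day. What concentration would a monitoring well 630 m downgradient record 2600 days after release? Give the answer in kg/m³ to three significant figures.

For an instantaneous plane source, C(x,t) = M/(n_e·A·√(4πDt)) · exp(−(x−vt)²/(4Dt)), with n_e·A the pore (flow) area.
Plume center vt = 0.27 × 2600 = 702 m, so the well at 630 m is 72 m upgradient of the peak.
√(4πDt) = 228.6 m, giving peak height M/(n_e·A·√(4πDt)) = 190/(0.27 × 9.1 × 228.6) = 0.3383 kg/m³.
(x−vt)²/(4Dt) = (-72)²/(4 × 1.6 × 2600) = 0.3115; exp(−0.3115) = 0.7323.
C = 0.3383 × 0.7323 = 0.248 kg/m³.

0.248 kg/m³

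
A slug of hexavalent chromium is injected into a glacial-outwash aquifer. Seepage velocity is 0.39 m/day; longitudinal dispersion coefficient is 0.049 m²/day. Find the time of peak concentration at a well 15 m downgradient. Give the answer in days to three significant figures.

38.1 days

For the 1D instantaneous-source solution, setting ∂C/∂t = 0 at fixed x gives v²t² + 2Dt − x² = 0, so t = (√(D² + v²x²) − D)/v².
√(D² + v²x²) = √(0.049² + 0.39² × 15²) = 5.850; v² = 0.1521.
t = (5.850 − 0.049)/0.1521 = 38.1 days (vs. the pure-advection estimate x/v = 38.5 d).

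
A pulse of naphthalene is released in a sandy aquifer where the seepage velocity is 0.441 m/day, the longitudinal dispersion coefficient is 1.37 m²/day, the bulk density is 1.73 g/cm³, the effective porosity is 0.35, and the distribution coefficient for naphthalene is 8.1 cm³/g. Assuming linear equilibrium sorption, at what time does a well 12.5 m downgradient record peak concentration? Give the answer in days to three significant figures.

Retardation factor R = 1 + ρ_b·K_d/n = 1 + 1.73 × 8.1/0.35 = 41.04.
Sorption retards both mechanisms: v_R = v/R = 0.01075 m/day, D_R = D/R = 0.03338 m²/day.
Peak time from v_R²t² + 2D_R t − x² = 0: t = (√(D_R² + v_R²x²) − D_R)/v_R².
√(D_R² + v_R²x²) = √(0.03338² + 0.01075² × 12.5²) = 0.1385; v_R² = 0.0001156.
t = (0.1385 − 0.03338)/0.0001156 = 909 days.

909 days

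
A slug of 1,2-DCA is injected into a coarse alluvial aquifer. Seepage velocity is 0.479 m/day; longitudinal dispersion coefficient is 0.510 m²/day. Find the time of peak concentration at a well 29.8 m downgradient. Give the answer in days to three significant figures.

60.0 days

For the 1D instantaneous-source solution, setting ∂C/∂t = 0 at fixed x gives v²t² + 2Dt − x² = 0, so t = (√(D² + v²x²) − D)/v².
√(D² + v²x²) = √(0.510² + 0.479² × 29.8²) = 14.28; v² = 0.229441.
t = (14.28 − 0.510)/0.229441 = 60.0 days (vs. the pure-advection estimate x/v = 62.2 d).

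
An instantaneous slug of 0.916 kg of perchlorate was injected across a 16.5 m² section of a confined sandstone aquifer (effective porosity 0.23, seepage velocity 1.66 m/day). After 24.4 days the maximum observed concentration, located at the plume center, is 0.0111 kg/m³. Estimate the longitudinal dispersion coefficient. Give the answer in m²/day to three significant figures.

1.54 m²/day

At the plume center C_max = M/(n_e·A·√(4πDt)), so D = M²/(4πt·(n_e·A·C_max)²).
n_e·A·C_max = 0.23 × 16.5 × 0.0111 = 0.04212 kg/m.
D = 0.916²/(4π × 24.4 × 0.04212²) = 1.54 m²/day.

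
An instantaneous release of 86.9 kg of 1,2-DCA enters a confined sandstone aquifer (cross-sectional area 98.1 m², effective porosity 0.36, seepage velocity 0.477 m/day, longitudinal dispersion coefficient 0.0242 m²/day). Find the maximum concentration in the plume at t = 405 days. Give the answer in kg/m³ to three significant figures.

0.222 kg/m³

The peak of an instantaneous 1D plume sits at x = vt; there the Gaussian factor is 1 and C_max = M/(n_e·A·√(4πDt)), where n_e·A is the pore area the mass is dissolved in.
√(4πDt) = √(4π × 0.0242 × 405) = 11.10 m, so C_max = 86.9/(0.36 × 98.1 × 11.10) = 0.222 kg/m³.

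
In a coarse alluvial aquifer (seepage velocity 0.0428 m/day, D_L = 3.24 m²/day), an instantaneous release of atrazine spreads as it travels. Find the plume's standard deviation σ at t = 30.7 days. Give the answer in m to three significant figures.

14.1 m

Dispersive spreading gives a Gaussian with σ² = 2Dt; advection only shifts the center.
σ = √(2 × 3.24 × 30.7) = 14.1 m.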